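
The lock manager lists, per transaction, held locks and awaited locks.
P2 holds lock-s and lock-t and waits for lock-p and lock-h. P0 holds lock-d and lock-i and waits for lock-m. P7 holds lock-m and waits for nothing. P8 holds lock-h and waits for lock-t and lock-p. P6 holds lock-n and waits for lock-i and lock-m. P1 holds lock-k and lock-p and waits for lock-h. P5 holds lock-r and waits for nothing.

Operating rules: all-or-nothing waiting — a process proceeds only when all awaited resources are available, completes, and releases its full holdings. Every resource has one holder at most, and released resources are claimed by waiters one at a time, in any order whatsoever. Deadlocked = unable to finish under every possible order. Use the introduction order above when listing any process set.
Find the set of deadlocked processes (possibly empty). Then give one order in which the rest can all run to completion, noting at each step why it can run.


The deadlocked set is P2, P8 and P1.
Key observation: nobody on the ring P2 -> P8 -> P2 can start until another member finishes, which never happens; P1 is caught in further circular waits.
One completion order for the rest: P7, P0, P6, P5.
Check, step by step:
  run P7 (it waits on nothing); releases lock-m
  P0 waits on lock-m — all released -> runs and releases lock-d and lock-i
  P6 waits on lock-i and lock-m — all released -> runs and releases lock-n
  run P5 (it waits on nothing); releases lock-r


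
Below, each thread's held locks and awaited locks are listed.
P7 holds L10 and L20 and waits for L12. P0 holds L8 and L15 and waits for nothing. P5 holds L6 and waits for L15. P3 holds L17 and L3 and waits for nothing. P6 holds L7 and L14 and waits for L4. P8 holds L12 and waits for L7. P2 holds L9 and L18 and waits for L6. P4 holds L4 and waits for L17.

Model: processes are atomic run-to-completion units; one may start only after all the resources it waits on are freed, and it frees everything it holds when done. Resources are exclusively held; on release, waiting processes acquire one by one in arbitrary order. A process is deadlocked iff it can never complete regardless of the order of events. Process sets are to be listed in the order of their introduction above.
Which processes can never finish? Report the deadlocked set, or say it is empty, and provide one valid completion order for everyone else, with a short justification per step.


The deadlocked set is empty.
Key observation: no waiting chain loops back on itself — every chain ends at a process that waits on nothing, so everyone eventually runs.
The rest can finish in the order P3, P0, P4, P6, P5, P8, P2, P7.
Walking it through:
  P3: no waits; runs immediately, freeing L17 and L3
  P0: no waits; runs immediately, freeing L8 and L15
  P4 waits on L17 — all released -> runs and releases L4
  P6 waits on L4 — all released -> runs and releases L7 and L14
  P5 waits on L15 — all released -> runs and releases L6
  P8 waits on L7 — all released -> runs and releases L12
  P2 waits on L6 — all released -> runs and releases L9 and L18
  P7 waits on L12 — all released -> runs and releases L10 and L20


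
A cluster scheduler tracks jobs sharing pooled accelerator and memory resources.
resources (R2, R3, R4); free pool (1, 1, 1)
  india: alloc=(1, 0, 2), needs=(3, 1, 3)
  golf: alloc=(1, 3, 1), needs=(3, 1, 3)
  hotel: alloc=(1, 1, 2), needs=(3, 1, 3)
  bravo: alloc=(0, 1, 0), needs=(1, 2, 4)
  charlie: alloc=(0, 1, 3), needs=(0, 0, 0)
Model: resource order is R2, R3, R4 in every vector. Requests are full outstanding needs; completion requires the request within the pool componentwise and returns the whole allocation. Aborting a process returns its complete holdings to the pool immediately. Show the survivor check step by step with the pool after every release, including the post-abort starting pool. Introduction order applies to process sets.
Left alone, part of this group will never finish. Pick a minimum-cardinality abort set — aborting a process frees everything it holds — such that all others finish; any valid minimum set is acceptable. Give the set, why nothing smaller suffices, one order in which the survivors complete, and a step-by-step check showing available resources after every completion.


Abort golf and hotel.
Key observation: no ordering could ever have run india before the abort of golf and hotel; with (2, 4, 3) back in the pool it fits at step 2.
Minimality, checking each single-abort alternative: india alone leaves golf blocked (short on R2); golf alone leaves india blocked (short on R2); hotel alone leaves india blocked (short on R2); bravo alone leaves india blocked (short on R2); charlie alone leaves india blocked (short on R2).
Survivors finish in the order: bravo, india, charlie. Check, step by step (pool after the aborts first):
  pool = (3, 5, 4)
  bravo: need (1, 2, 4) fits (3, 5, 4); releases (0, 1, 0), pool now (3, 6, 4)
  india: need (3, 1, 3) fits (3, 6, 4); releases (1, 0, 2), pool now (4, 6, 6)
  charlie: need (0, 0, 0) fits (4, 6, 6); releases (0, 1, 3), pool now (4, 7, 9)


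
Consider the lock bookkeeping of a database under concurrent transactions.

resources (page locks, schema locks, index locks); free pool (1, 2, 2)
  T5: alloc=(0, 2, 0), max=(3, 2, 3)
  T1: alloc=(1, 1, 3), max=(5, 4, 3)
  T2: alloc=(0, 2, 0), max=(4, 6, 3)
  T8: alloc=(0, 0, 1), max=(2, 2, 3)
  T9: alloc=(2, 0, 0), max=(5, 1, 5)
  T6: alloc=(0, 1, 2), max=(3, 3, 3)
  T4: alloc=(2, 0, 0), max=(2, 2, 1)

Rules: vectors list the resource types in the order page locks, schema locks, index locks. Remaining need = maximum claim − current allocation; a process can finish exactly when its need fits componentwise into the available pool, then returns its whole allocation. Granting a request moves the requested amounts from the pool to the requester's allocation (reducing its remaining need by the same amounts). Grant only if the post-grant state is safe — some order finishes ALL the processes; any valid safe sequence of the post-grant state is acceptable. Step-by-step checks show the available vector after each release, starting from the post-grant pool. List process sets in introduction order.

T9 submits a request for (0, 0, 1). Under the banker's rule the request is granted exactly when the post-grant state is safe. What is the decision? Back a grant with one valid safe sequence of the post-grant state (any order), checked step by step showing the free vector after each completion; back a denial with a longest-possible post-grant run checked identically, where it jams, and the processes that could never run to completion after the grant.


GRANT. The post-grant state is safe; one safe sequence: T4, T6, T8, T5, T9, T1, T2.
Key observation: the transfer keeps a workable pool ((1, 2, 1)); T4 starts the safe sequence.
Check on the post-grant state, step by step:
  pool = (1, 2, 1)
  T4: need (0, 2, 1) fits (1, 2, 1); releases (2, 0, 0), pool now (3, 2, 1)
  T6: need (3, 2, 1) fits (3, 2, 1); releases (0, 1, 2), pool now (3, 3, 3)
  T8: need (2, 2, 2) fits (3, 3, 3); releases (0, 0, 1), pool now (3, 3, 4)
  T5: need (3, 0, 3) fits (3, 3, 4); releases (0, 2, 0), pool now (3, 5, 4)
  T9: need (3, 1, 4) fits (3, 5, 4); releases (2, 0, 1), pool now (5, 5, 5)
  T1: need (4, 3, 0) fits (5, 5, 5); releases (1, 1, 3), pool now (6, 6, 8)
  T2: need (4, 4, 3) fits (6, 6, 8); releases (0, 2, 0), pool now (6, 8, 8)


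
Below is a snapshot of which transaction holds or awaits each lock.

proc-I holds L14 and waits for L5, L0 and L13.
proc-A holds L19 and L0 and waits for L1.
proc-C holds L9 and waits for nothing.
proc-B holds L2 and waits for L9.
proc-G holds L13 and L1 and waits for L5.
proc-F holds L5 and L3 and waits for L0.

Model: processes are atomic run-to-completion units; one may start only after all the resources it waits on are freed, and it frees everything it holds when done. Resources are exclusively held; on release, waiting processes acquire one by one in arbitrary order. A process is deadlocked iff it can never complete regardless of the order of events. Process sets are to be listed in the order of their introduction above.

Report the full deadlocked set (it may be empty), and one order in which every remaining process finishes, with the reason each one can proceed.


Deadlocked: proc-I, proc-A, proc-G and proc-F.
Key observation: along proc-A -> proc-G -> proc-F -> proc-A, each member waits on what the next one holds — a deadlock; proc-I waits into the deadlock from upstream.
A valid finishing order for the others: proc-C, proc-B.
Check, step by step:
  proc-C: no waits; runs immediately, freeing L9
  proc-B: everything it awaited (L9) is free; runs, freeing L2


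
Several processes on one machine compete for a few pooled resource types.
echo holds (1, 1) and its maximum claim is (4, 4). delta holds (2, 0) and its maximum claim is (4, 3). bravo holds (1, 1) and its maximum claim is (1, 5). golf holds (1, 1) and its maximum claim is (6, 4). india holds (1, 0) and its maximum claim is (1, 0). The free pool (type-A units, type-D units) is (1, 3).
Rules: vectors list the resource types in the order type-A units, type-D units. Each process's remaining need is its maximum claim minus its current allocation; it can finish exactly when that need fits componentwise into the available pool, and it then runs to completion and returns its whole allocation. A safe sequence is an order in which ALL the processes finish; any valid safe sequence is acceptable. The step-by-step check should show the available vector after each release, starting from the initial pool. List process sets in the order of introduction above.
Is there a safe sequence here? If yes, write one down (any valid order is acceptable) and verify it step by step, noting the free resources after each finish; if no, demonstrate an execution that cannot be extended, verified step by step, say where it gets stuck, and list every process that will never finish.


SAFE — a valid safe sequence is india, delta, echo, bravo, golf.
Key observation: the first exact fit in this order is delta — it needs (2, 3) with (2, 3) free, meeting a requested resource to the last unit.
Check, step by step:
  pool = (1, 3)
  run india (needs (0, 0), free (1, 3)); after release of (1, 0) the pool is (2, 3)
  run delta (needs (2, 3), free (2, 3)); after release of (2, 0) the pool is (4, 3)
  run echo (needs (3, 3), free (4, 3)); after release of (1, 1) the pool is (5, 4)
  run bravo (needs (0, 4), free (5, 4)); after release of (1, 1) the pool is (6, 5)
  run golf (needs (5, 3), free (6, 5)); after release of (1, 1) the pool is (7, 6)


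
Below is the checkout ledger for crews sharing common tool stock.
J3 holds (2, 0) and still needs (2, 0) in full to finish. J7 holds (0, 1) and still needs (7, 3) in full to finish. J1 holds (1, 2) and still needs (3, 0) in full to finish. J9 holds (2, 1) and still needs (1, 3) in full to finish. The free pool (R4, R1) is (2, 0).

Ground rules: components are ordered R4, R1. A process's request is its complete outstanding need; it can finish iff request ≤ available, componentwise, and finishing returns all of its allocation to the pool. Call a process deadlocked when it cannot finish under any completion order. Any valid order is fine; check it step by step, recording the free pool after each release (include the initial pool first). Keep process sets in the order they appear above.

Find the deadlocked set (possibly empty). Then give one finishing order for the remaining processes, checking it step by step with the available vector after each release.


Deadlocked set: J7 and J9.
Key observation: once J3, J1 finish, the pool peaks at (5, 2) — and every remaining process still needs more R1 than that.
The rest can finish in the order J3, J1. Verifying each step:
  pool = (2, 0)
  run J3 (needs (2, 0), free (2, 0)); after release of (2, 0) the pool is (4, 0)
  run J1 (needs (3, 0), free (4, 0)); after release of (1, 2) the pool is (5, 2)
The stuck group stays short no matter what:
  blocked: J7 wants (7, 3), pool (5, 2) — not enough R4 and R1
  blocked: J9 wants (1, 3), pool (5, 2) — not enough R1


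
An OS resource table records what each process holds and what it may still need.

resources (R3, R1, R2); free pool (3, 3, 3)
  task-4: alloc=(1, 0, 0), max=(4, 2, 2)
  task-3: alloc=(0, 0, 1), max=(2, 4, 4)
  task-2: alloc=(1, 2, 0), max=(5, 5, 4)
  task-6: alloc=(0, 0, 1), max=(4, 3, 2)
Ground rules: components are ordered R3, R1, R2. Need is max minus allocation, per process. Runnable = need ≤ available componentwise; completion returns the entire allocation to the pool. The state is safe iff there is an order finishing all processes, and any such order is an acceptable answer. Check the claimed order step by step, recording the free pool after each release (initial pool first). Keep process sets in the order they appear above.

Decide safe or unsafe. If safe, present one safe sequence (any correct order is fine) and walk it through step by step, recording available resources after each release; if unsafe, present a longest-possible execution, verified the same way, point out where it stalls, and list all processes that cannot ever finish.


The state is SAFE; one workable sequence: task-4, task-6, task-2, task-3.
Key observation: the first exact fit in this order is task-4 — it needs (3, 2, 2) with (3, 3, 3) free, meeting a requested resource to the last unit.
Verifying each step:
  pool = (3, 3, 3)
  task-4 needs (3, 2, 2) <= (3, 3, 3) -> finishes; pool += (1, 0, 0) = (4, 3, 3)
  task-6 needs (4, 3, 1) <= (4, 3, 3) -> finishes; pool += (0, 0, 1) = (4, 3, 4)
  task-2 needs (4, 3, 4) <= (4, 3, 4) -> finishes; pool += (1, 2, 0) = (5, 5, 4)
  task-3 needs (2, 4, 3) <= (5, 5, 4) -> finishes; pool += (0, 0, 1) = (5, 5, 5)


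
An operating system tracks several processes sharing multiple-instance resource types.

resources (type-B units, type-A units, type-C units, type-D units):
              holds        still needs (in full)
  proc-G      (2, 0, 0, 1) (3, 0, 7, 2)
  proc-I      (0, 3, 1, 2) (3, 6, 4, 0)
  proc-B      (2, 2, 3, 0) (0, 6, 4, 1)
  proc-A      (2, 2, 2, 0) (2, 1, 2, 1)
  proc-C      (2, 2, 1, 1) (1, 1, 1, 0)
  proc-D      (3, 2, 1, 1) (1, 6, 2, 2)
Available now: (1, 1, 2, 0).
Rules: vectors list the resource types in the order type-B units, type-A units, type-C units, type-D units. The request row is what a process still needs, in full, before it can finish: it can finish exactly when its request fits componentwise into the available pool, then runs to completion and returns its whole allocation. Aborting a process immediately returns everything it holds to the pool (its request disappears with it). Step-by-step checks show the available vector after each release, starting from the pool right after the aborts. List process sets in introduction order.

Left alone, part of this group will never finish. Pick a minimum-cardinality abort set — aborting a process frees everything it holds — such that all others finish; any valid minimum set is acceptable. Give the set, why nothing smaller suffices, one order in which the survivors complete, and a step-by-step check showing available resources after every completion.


Minimum abort set: proc-I.
Key observation: the deadlocked proc-D becomes finishable only because proc-I released (0, 3, 1, 2); it completes at step 3 below.
Why nothing smaller works: aborting no one leaves the state deadlocked as given.
The survivors complete as proc-C, proc-A, proc-D, proc-G, proc-B. Step-by-step check (starting from the post-abort pool):
  pool = (1, 4, 3, 2)
  proc-C: need (1, 1, 1, 0) fits (1, 4, 3, 2); releases (2, 2, 1, 1), pool now (3, 6, 4, 3)
  proc-A: need (2, 1, 2, 1) fits (3, 6, 4, 3); releases (2, 2, 2, 0), pool now (5, 8, 6, 3)
  proc-D: need (1, 6, 2, 2) fits (5, 8, 6, 3); releases (3, 2, 1, 1), pool now (8, 10, 7, 4)
  proc-G: need (3, 0, 7, 2) fits (8, 10, 7, 4); releases (2, 0, 0, 1), pool now (10, 10, 7, 5)
  proc-B: need (0, 6, 4, 1) fits (10, 10, 7, 5); releases (2, 2, 3, 0), pool now (12, 12, 10, 5)


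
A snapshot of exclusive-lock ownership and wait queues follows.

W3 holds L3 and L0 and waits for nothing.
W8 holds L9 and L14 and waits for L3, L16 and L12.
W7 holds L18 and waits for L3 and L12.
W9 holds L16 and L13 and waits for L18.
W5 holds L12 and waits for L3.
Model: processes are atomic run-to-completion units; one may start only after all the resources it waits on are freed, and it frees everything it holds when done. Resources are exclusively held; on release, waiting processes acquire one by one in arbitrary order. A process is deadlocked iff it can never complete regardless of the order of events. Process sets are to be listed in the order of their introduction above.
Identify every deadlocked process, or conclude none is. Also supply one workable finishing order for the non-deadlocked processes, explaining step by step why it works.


The deadlocked set is empty.
Key observation: the wait graph is acyclic; completion cascades from the unblocked processes through everyone else.
A valid finishing order for the others: W3, W5, W7, W9, W8.
Step-by-step check:
  W3: no waits; runs immediately, freeing L3 and L0
  W5: everything it awaited (L3) is free; runs, freeing L12
  W7: everything it awaited (L3 and L12) is free; runs, freeing L18
  W9: everything it awaited (L18) is free; runs, freeing L16 and L13
  W8: everything it awaited (L3, L16 and L12) is free; runs, freeing L9 and L14


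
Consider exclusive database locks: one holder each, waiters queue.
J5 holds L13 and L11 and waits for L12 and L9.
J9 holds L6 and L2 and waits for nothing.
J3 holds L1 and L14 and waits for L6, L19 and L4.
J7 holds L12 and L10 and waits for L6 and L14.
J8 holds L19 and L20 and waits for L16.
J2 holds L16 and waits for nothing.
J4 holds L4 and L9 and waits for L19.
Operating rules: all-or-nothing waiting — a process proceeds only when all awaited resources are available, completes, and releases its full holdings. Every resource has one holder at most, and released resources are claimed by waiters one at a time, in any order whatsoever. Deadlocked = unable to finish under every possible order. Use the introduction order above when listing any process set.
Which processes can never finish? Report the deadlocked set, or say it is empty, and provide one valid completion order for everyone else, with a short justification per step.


The deadlocked set is empty.
Key observation: the wait relation is loop-free; peeling off processes with no waits unwinds the whole state.
The rest can finish in the order J9, J2, J8, J4, J3, J7, J5.
Verifying each step:
  J9: no waits; runs immediately, freeing L6 and L2
  J2: no waits; runs immediately, freeing L16
  J8 waits on L16 — all released -> runs and releases L19 and L20
  J4 waits on L19 — all released -> runs and releases L4 and L9
  J3 waits on L6, L19 and L4 — all released -> runs and releases L1 and L14
  J7 waits on L6 and L14 — all released -> runs and releases L12 and L10
  J5 waits on L12 and L9 — all released -> runs and releases L13 and L11


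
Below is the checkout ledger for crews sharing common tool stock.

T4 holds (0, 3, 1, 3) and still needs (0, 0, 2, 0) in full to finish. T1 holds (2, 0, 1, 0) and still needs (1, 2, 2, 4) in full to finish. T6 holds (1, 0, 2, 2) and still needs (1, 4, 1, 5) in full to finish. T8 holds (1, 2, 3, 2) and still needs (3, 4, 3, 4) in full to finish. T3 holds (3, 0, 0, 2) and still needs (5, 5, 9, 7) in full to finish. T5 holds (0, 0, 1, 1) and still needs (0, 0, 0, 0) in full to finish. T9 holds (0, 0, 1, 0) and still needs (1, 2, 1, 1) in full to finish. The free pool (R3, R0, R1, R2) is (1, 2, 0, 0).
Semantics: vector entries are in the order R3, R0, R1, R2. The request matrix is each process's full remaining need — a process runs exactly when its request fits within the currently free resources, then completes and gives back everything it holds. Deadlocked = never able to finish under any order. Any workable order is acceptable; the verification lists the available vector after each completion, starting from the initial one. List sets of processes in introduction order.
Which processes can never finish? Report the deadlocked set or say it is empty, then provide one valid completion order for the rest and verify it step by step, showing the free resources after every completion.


The deadlocked set is empty.
Key observation: beginning at T5, releases accumulate fast enough that every process eventually fits.
A valid finishing order for the others: T5, T9, T4, T1, T8, T6, T3. Walking it through:
  pool = (1, 2, 0, 0)
  T5: need (0, 0, 0, 0) fits (1, 2, 0, 0); releases (0, 0, 1, 1), pool now (1, 2, 1, 1)
  T9: need (1, 2, 1, 1) fits (1, 2, 1, 1); releases (0, 0, 1, 0), pool now (1, 2, 2, 1)
  T4: need (0, 0, 2, 0) fits (1, 2, 2, 1); releases (0, 3, 1, 3), pool now (1, 5, 3, 4)
  T1: need (1, 2, 2, 4) fits (1, 5, 3, 4); releases (2, 0, 1, 0), pool now (3, 5, 4, 4)
  T8: need (3, 4, 3, 4) fits (3, 5, 4, 4); releases (1, 2, 3, 2), pool now (4, 7, 7, 6)
  T6: need (1, 4, 1, 5) fits (4, 7, 7, 6); releases (1, 0, 2, 2), pool now (5, 7, 9, 8)
  T3: need (5, 5, 9, 7) fits (5, 7, 9, 8); releases (3, 0, 0, 2), pool now (8, 7, 9, 10)


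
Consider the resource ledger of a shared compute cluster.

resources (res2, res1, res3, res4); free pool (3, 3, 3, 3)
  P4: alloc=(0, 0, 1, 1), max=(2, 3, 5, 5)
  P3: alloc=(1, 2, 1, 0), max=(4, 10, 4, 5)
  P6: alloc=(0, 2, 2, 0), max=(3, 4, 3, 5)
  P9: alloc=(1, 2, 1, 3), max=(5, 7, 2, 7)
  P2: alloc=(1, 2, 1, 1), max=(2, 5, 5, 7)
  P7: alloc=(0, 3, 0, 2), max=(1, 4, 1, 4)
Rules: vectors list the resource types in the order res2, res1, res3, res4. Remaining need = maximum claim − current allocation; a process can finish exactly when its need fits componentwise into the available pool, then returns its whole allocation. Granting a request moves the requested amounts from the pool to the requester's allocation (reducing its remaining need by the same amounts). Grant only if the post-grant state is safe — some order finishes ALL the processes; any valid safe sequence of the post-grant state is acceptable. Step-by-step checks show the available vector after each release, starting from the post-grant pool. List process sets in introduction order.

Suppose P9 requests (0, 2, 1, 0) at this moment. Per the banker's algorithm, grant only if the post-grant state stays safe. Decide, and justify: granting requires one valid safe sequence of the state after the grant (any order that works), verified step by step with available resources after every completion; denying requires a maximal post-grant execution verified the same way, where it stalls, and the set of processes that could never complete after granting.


GRANT: granting preserves safety; a valid post-grant sequence is P7, P6, P4, P2, P9, P3.
Key observation: even at the reduced pool (3, 1, 2, 3), P7 fits immediately, so safety survives the grant.
Verifying the post-grant state step by step:
  pool = (3, 1, 2, 3)
  P7: need (1, 1, 1, 2) fits (3, 1, 2, 3); releases (0, 3, 0, 2), pool now (3, 4, 2, 5)
  P6: need (3, 2, 1, 5) fits (3, 4, 2, 5); releases (0, 2, 2, 0), pool now (3, 6, 4, 5)
  P4: need (2, 3, 4, 4) fits (3, 6, 4, 5); releases (0, 0, 1, 1), pool now (3, 6, 5, 6)
  P2: need (1, 3, 4, 6) fits (3, 6, 5, 6); releases (1, 2, 1, 1), pool now (4, 8, 6, 7)
  P9: need (4, 3, 0, 4) fits (4, 8, 6, 7); releases (1, 4, 2, 3), pool now (5, 12, 8, 10)
  P3: need (3, 8, 3, 5) fits (5, 12, 8, 10); releases (1, 2, 1, 0), pool now (6, 14, 9, 10)


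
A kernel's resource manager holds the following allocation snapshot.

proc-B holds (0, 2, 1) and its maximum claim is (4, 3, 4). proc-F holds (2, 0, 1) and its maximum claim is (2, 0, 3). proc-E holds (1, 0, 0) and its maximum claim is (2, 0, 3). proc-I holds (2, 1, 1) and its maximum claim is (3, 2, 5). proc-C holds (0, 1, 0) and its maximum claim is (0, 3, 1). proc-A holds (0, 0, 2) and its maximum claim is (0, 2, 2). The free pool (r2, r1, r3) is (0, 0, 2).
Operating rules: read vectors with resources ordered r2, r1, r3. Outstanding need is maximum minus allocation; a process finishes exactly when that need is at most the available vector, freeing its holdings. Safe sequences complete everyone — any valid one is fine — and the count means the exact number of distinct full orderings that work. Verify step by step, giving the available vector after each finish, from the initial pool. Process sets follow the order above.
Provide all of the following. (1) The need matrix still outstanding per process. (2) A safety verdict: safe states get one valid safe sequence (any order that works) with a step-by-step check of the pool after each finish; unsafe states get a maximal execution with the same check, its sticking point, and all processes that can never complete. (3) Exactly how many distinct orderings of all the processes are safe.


(1) Remaining need (order r2, r1, r3):
  proc-B: (4, 1, 3)
  proc-F: (0, 0, 2)
  proc-E: (1, 0, 3)
  proc-I: (1, 1, 4)
  proc-C: (0, 2, 1)
  proc-A: (0, 2, 0)
(2) The state is UNSAFE.
Key observation: the pool after proc-F, proc-E is (3, 0, 3); every surviving request exceeds it in r1, so progress ends there.
A maximal execution: proc-F, proc-E — then nothing else fits. Step-by-step check:
  pool = (0, 0, 2)
  run proc-F (needs (0, 0, 2), free (0, 0, 2)); after release of (2, 0, 1) the pool is (2, 0, 3)
  run proc-E (needs (1, 0, 3), free (2, 0, 3)); after release of (1, 0, 0) the pool is (3, 0, 3)
  blocked: proc-B wants (4, 1, 3), pool (3, 0, 3) — not enough r2 and r1
  blocked: proc-I wants (1, 1, 4), pool (3, 0, 3) — not enough r1 and r3
  blocked: proc-C wants (0, 2, 1), pool (3, 0, 3) — not enough r1
  blocked: proc-A wants (0, 2, 0), pool (3, 0, 3) — not enough r1
Permanently blocked: proc-B, proc-I, proc-C and proc-A.
(3) The exact count: 0 of the possible complete orderings are safe sequences.


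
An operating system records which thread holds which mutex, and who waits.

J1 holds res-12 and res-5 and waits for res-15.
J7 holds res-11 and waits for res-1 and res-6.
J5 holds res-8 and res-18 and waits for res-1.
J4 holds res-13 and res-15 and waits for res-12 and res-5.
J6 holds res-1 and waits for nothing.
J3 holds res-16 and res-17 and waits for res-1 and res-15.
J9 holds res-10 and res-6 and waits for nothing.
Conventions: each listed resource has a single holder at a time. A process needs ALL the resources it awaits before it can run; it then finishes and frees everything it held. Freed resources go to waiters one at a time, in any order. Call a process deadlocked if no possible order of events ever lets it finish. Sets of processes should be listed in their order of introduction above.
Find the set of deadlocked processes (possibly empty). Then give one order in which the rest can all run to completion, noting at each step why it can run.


Deadlocked: J1, J4 and J3.
Key observation: the knot is the closed ring of waits J1 -> J4 -> J1; J3 waits into the deadlock from upstream.
The rest can finish in the order J6, J5, J9, J7.
Verifying each step:
  J6 waits on nothing -> runs at once and releases res-1
  J5: everything it awaited (res-1) is free; runs, freeing res-8 and res-18
  J9 waits on nothing -> runs at once and releases res-10 and res-6
  J7: everything it awaited (res-1 and res-6) is free; runs, freeing res-11


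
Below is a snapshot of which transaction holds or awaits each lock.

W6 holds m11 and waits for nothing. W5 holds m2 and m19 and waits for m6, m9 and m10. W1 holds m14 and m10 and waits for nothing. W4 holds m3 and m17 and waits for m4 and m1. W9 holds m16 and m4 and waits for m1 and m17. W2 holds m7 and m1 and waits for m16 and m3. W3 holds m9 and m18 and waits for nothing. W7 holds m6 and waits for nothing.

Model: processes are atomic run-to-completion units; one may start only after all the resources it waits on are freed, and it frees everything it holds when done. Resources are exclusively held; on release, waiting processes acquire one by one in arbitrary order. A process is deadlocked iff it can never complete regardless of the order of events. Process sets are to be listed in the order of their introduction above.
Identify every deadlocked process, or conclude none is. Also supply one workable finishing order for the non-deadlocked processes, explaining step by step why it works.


The deadlocked set is W4, W9 and W2.
Key observation: the cycle W4 -> W9 -> W4 can never break — each member waits on the next; W2 is caught in further circular waits.
One completion order for the rest: W3, W1, W7, W5, W6.
Step-by-step check:
  run W3 (it waits on nothing); releases m9 and m18
  run W1 (it waits on nothing); releases m14 and m10
  run W7 (it waits on nothing); releases m6
  W5: everything it awaited (m6, m9 and m10) is free; runs, freeing m2 and m19
  run W6 (it waits on nothing); releases m11


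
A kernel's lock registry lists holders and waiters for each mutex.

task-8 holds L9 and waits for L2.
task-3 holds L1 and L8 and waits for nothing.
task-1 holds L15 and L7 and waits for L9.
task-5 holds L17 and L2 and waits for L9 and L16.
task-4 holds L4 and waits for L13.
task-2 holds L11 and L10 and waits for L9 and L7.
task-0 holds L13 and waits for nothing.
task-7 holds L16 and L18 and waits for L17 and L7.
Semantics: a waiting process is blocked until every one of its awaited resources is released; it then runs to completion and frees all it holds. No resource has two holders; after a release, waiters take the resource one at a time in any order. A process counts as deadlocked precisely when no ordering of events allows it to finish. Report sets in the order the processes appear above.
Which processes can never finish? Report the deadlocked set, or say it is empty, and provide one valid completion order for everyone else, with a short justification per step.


The deadlocked set is task-8, task-1, task-5, task-2 and task-7.
Key observation: the wait chain closes on itself along task-8 -> task-5 -> task-8; task-1 and task-7 are caught in further circular waits and task-2 waits into the deadlock from upstream.
A valid finishing order for the others: task-0, task-4, task-3.
Check, step by step:
  task-0: no waits; runs immediately, freeing L13
  task-4: everything it awaited (L13) is free; runs, freeing L4
  task-3: no waits; runs immediately, freeing L1 and L8


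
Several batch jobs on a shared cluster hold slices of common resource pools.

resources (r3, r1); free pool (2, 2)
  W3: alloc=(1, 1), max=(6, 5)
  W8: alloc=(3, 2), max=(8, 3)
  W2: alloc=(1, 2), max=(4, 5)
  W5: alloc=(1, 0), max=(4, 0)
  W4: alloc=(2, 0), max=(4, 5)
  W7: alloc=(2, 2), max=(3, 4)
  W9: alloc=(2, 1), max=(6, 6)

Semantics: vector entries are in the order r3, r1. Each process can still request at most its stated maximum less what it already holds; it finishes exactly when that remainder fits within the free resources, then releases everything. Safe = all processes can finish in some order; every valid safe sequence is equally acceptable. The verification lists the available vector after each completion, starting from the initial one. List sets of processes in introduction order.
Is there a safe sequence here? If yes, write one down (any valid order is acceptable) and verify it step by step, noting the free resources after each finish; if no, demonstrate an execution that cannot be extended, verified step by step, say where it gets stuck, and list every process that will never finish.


SAFE — a valid safe sequence is W7, W2, W8, W3, W5, W4, W9.
Key observation: reading the order forward, W7 is the first process whose need (1, 2) meets the free pool (2, 2) exactly on a resource it requests.
Walking it through:
  pool = (2, 2)
  run W7 (needs (1, 2), free (2, 2)); after release of (2, 2) the pool is (4, 4)
  run W2 (needs (3, 3), free (4, 4)); after release of (1, 2) the pool is (5, 6)
  run W8 (needs (5, 1), free (5, 6)); after release of (3, 2) the pool is (8, 8)
  run W3 (needs (5, 4), free (8, 8)); after release of (1, 1) the pool is (9, 9)
  run W5 (needs (3, 0), free (9, 9)); after release of (1, 0) the pool is (10, 9)
  run W4 (needs (2, 5), free (10, 9)); after release of (2, 0) the pool is (12, 9)
  run W9 (needs (4, 5), free (12, 9)); after release of (2, 1) the pool is (14, 10)


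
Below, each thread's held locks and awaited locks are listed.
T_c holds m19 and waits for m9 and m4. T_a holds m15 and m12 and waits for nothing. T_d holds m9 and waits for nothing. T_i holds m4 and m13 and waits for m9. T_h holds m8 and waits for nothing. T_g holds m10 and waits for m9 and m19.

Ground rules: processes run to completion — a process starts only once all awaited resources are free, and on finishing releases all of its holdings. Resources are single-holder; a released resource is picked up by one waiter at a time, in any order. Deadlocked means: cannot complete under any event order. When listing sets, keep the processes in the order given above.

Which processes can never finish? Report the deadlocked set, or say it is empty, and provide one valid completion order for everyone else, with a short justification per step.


Nothing here is deadlocked.
Key observation: every chain of waits terminates; starting from the processes that wait on nothing, all the rest unlock in turn.
One completion order for the rest: T_d, T_a, T_i, T_h, T_c, T_g.
Check, step by step:
  run T_d (it waits on nothing); releases m9
  run T_a (it waits on nothing); releases m15 and m12
  run T_i (all its waits — m9 — are resolved); releases m4 and m13
  run T_h (it waits on nothing); releases m8
  run T_c (all its waits — m9 and m4 — are resolved); releases m19
  run T_g (all its waits — m9 and m19 — are resolved); releases m10


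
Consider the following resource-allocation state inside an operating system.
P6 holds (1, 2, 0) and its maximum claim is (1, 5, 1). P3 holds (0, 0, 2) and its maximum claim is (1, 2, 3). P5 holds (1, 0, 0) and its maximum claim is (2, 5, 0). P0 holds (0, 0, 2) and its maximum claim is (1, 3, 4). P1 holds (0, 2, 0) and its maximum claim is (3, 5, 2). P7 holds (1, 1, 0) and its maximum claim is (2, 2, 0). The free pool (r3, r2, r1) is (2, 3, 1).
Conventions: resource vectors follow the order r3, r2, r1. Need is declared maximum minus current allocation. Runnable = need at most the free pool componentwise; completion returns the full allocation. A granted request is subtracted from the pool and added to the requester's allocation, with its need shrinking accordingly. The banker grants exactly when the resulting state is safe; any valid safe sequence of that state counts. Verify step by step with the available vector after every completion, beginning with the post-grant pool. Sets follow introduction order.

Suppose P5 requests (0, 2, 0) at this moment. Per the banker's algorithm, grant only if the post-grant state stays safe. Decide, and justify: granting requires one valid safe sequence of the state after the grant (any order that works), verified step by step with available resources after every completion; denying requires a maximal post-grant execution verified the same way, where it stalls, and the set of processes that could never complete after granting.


DENY. Granting would leave the state unsafe.
Key observation: r2 is the bottleneck — with P7, P3 done the pool holds (3, 2, 3), short of every remaining need.
Pretend the grant happened; the run P7, P3 goes as far as possible. Check, step by step:
  pool = (2, 1, 1)
  run P7 (needs (1, 1, 0), free (2, 1, 1)); after release of (1, 1, 0) the pool is (3, 2, 1)
  run P3 (needs (1, 2, 1), free (3, 2, 1)); after release of (0, 0, 2) the pool is (3, 2, 3)
  P6 still needs (0, 3, 1) but only (3, 2, 3) is free — short on r2
  P5 still needs (1, 3, 0) but only (3, 2, 3) is free — short on r2
  P0 still needs (1, 3, 2) but only (3, 2, 3) is free — short on r2
  P1 still needs (3, 3, 2) but only (3, 2, 3) is free — short on r2
Post-grant, the permanently blocked set is P6, P5, P0 and P1.


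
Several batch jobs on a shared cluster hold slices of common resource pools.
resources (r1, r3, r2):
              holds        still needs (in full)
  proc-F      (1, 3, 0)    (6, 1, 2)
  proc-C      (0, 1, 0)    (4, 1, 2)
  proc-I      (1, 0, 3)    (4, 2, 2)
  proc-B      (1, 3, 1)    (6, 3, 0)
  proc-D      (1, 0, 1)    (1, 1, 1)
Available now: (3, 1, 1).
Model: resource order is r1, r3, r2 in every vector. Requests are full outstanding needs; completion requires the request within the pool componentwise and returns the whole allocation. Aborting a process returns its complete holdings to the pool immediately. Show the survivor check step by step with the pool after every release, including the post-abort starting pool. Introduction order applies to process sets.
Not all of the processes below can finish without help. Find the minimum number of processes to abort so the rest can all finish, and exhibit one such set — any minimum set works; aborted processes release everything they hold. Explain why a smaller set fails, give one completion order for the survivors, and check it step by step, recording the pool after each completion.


Abort proc-B.
Key observation: no ordering could ever have run proc-F before the abort of proc-B; with (1, 3, 1) back in the pool it fits at step 4.
Minimality: the empty abort set fails — the state is deadlocked as it stands.
One survivor order: proc-D, proc-I, proc-C, proc-F. Walking it through (post-abort pool first):
  pool = (4, 4, 2)
  run proc-D (needs (1, 1, 1), free (4, 4, 2)); after release of (1, 0, 1) the pool is (5, 4, 3)
  run proc-I (needs (4, 2, 2), free (5, 4, 3)); after release of (1, 0, 3) the pool is (6, 4, 6)
  run proc-C (needs (4, 1, 2), free (6, 4, 6)); after release of (0, 1, 0) the pool is (6, 5, 6)
  run proc-F (needs (6, 1, 2), free (6, 5, 6)); after release of (1, 3, 0) the pool is (7, 8, 6)


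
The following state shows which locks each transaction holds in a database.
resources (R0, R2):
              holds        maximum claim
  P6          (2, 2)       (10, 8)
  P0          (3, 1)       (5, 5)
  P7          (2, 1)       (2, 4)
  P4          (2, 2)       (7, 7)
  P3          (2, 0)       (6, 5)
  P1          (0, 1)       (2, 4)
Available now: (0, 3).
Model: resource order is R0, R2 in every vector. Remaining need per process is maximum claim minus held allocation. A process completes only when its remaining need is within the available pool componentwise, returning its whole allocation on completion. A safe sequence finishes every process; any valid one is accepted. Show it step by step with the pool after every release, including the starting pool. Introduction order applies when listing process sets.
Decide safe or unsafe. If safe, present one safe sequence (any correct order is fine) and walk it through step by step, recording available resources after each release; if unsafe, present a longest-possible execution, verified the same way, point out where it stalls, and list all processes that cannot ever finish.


SAFE — a valid safe sequence is P7, P0, P4, P3, P6, P1.
Key observation: the first exact fit in this order is P7 — it needs (0, 3) with (0, 3) free, meeting a requested resource to the last unit.
Verifying each step:
  pool = (0, 3)
  P7 needs (0, 3) <= (0, 3) -> finishes; pool += (2, 1) = (2, 4)
  P0 needs (2, 4) <= (2, 4) -> finishes; pool += (3, 1) = (5, 5)
  P4 needs (5, 5) <= (5, 5) -> finishes; pool += (2, 2) = (7, 7)
  P3 needs (4, 5) <= (7, 7) -> finishes; pool += (2, 0) = (9, 7)
  P6 needs (8, 6) <= (9, 7) -> finishes; pool += (2, 2) = (11, 9)
  P1 needs (2, 3) <= (11, 9) -> finishes; pool += (0, 1) = (11, 10)


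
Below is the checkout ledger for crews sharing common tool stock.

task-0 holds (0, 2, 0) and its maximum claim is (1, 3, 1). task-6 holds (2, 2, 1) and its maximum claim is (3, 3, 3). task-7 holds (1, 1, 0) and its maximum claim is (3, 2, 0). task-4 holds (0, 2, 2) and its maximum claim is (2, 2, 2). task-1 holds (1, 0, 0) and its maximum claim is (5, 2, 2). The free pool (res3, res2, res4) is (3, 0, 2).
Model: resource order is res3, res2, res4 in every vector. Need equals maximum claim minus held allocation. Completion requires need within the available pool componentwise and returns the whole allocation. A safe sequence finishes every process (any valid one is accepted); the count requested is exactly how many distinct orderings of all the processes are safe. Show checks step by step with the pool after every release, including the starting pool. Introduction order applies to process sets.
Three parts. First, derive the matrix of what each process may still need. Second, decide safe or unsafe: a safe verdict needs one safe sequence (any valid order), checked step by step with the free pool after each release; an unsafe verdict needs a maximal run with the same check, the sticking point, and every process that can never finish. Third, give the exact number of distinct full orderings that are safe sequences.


(1) Outstanding need per process (order res3, res2, res4):
  task-0: (1, 1, 1)
  task-6: (1, 1, 2)
  task-7: (2, 1, 0)
  task-4: (2, 0, 0)
  task-1: (4, 2, 2)
(2) The state is SAFE; one workable sequence: task-4, task-7, task-1, task-6, task-0.
Key observation: at task-1 the run first touches a limit — (4, 2, 2) against (4, 3, 4), exact on a resource it actually requests.
Walking it through:
  pool = (3, 0, 2)
  task-4 needs (2, 0, 0) <= (3, 0, 2) -> finishes; pool += (0, 2, 2) = (3, 2, 4)
  task-7 needs (2, 1, 0) <= (3, 2, 4) -> finishes; pool += (1, 1, 0) = (4, 3, 4)
  task-1 needs (4, 2, 2) <= (4, 3, 4) -> finishes; pool += (1, 0, 0) = (5, 3, 4)
  task-6 needs (1, 1, 2) <= (5, 3, 4) -> finishes; pool += (2, 2, 1) = (7, 5, 5)
  task-0 needs (1, 1, 1) <= (7, 5, 5) -> finishes; pool += (0, 2, 0) = (7, 7, 5)
(3) The exact count: 16 of the possible complete orderings are safe sequences.
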